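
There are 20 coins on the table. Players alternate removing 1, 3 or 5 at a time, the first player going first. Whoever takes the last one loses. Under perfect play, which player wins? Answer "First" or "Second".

Mark each pile size as W (mover wins) or L (mover loses):
i:   0  1  2  3  4  5  6  7  8  9 10 11 12 13 14 15 16 17 18 19 20
     W  L  W  L  W  L  W  L  W  L  W  L  W  L  W  L  W  L  W  L  W
Position 20 is W, so the first player wins.

First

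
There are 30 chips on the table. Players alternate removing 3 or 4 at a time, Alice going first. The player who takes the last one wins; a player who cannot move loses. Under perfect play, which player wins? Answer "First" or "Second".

Second

Mark each pile size as W (mover wins) or L (mover loses):
i:   0  1  2  3  4  5  6  7  8  9 10 11 12 13 14 15 16 17 18 19 20 21 22 23 24 25 26 27 28 29 30
     L  L  L  W  W  W  W  L  L  L  W  W  W  W  L  L  L  W  W  W  W  L  L  L  W  W  W  W  L  L  L
Position 30 is L, so the second player wins.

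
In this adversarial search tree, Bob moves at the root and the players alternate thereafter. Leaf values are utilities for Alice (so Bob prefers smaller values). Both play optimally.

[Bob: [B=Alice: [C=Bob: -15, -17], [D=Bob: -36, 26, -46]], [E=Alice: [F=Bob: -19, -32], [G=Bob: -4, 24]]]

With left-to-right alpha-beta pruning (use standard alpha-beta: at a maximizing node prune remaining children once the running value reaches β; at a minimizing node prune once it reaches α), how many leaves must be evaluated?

C [α=-∞,β=+∞]: v=-17
D [α=-17,β=+∞]: v=-36 after child 1 ≤ α → α-cutoff, skip 2
B [α=-∞,β=+∞]: v=-17
F [α=-∞,β=-17]: v=-32
G [α=-32,β=-17]: v=-4
E [α=-∞,β=-17]: v=-4
Root [α=-∞,β=+∞]: v=-17
Leaves evaluated: 7 of 9.

7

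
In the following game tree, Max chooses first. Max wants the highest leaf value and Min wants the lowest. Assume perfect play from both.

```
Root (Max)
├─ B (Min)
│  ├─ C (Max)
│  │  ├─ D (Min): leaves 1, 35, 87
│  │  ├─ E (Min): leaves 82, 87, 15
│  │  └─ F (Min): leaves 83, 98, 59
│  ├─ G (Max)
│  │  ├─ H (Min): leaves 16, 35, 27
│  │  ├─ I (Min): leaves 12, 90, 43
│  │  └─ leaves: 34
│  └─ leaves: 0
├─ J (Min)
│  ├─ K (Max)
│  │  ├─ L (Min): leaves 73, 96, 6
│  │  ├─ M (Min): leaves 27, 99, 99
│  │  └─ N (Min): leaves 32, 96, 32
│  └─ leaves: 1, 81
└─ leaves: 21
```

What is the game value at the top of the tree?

D (Min): min(1, 35, 87) = 1
E (Min): min(82, 87, 15) = 15
F (Min): min(83, 98, 59) = 59
C (Max): max(1, 15, 59) = 59
H (Min): min(16, 35, 27) = 16
I (Min): min(12, 90, 43) = 12
G (Max): max(16, 12, 34) = 34
B (Min): min(59, 34, 0) = 0
L (Min): min(73, 96, 6) = 6
M (Min): min(27, 99, 99) = 27
N (Min): min(32, 96, 32) = 32
K (Max): max(6, 27, 32) = 32
J (Min): min(32, 1, 81) = 1
Root (Max): max(0, 1, 21) = 21

21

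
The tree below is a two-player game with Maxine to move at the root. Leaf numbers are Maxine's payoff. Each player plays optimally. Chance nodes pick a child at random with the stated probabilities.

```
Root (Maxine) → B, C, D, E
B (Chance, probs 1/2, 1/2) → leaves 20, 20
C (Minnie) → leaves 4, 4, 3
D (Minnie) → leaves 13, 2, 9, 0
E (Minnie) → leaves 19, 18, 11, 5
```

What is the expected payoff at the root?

B (Chance): 1/2·20 + 1/2·20 = 20
C (Minnie): min(4, 4, 3) = 3
D (Minnie): min(13, 2, 9, 0) = 0
E (Minnie): min(19, 18, 11, 5) = 5
Root (Maxine): max(20, 3, 0, 5) = 20

20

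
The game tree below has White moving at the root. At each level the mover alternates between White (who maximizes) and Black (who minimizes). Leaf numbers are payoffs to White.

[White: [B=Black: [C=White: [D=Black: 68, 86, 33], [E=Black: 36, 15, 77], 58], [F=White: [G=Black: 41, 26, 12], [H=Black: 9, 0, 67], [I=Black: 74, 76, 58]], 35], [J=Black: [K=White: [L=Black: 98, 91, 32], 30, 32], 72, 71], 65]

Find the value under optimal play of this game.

65

D (Black): min(68, 86, 33) = 33
E (Black): min(36, 15, 77) = 15
C (White): max(33, 15, 58) = 58
G (Black): min(41, 26, 12) = 12
H (Black): min(9, 0, 67) = 0
I (Black): min(74, 76, 58) = 58
F (White): max(12, 0, 58) = 58
B (Black): min(58, 58, 35) = 35
L (Black): min(98, 91, 32) = 32
K (White): max(32, 30, 32) = 32
J (Black): min(32, 72, 71) = 32
Root (White): max(35, 32, 65) = 65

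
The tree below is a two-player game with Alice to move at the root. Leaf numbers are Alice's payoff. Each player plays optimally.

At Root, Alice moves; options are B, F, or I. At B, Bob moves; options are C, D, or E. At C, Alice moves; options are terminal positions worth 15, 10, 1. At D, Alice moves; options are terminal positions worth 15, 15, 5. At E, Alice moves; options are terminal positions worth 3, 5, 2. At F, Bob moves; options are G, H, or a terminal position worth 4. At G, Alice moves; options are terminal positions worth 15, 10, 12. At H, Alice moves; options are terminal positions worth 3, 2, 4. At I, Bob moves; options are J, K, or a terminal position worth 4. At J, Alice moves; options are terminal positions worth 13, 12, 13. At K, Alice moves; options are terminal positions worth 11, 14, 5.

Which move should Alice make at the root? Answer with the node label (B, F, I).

B

C (Alice): max(15, 10, 1) = 15
D (Alice): max(15, 15, 5) = 15
E (Alice): max(3, 5, 2) = 5
B (Bob): min(15, 15, 5) = 5
G (Alice): max(15, 10, 12) = 15
H (Alice): max(3, 2, 4) = 4
F (Bob): min(15, 4, 4) = 4
J (Alice): max(13, 12, 13) = 13
K (Alice): max(11, 14, 5) = 14
I (Bob): min(13, 14, 4) = 4
Root (Alice): max(5, 4, 4) = 5
Alice picks the child with the highest value: B (value 5).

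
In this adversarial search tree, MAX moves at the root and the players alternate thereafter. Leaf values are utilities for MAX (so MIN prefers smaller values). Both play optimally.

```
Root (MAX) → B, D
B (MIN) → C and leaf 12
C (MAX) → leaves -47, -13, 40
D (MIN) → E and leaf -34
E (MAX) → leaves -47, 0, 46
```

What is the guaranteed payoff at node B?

12

C: max(-47, -13, 40) = 40
B: min(40, 12) = 12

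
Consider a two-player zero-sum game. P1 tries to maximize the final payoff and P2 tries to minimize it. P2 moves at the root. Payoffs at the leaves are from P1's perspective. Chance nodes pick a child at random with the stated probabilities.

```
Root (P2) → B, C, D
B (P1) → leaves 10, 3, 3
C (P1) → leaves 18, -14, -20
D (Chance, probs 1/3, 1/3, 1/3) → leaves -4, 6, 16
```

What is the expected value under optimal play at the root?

B (P1): max(10, 3, 3) = 10
C (P1): max(18, -14, -20) = 18
D (Chance): 1/3·-4 + 1/3·6 + 1/3·16 = 6
Root (P2): min(10, 18, 6) = 6

6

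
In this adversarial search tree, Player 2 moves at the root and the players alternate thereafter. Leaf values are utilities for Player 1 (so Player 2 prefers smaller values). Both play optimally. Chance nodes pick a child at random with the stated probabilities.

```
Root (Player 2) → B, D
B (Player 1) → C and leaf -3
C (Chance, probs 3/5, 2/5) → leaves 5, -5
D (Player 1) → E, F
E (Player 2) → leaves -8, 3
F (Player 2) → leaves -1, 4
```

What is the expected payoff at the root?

C (Chance): 3/5·5 + 2/5·-5 = 1
B (Player 1): max(1, -3) = 1
E (Player 2): min(-8, 3) = -8
F (Player 2): min(-1, 4) = -1
D (Player 1): max(-8, -1) = -1
Root (Player 2): min(1, -1) = -1

-1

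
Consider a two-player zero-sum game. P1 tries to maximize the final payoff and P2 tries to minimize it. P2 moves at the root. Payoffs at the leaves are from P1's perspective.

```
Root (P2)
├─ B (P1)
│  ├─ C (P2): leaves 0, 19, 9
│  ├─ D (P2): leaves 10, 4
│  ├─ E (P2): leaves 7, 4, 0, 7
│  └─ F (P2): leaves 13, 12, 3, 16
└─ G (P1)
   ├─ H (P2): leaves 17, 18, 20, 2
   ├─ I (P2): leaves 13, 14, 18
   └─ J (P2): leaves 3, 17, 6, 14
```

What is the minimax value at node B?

C: min(0, 19, 9) = 0
D: min(10, 4) = 4
E: min(7, 4, 0, 7) = 0
F: min(13, 12, 3, 16) = 3
B: max(0, 4, 0, 3) = 4

4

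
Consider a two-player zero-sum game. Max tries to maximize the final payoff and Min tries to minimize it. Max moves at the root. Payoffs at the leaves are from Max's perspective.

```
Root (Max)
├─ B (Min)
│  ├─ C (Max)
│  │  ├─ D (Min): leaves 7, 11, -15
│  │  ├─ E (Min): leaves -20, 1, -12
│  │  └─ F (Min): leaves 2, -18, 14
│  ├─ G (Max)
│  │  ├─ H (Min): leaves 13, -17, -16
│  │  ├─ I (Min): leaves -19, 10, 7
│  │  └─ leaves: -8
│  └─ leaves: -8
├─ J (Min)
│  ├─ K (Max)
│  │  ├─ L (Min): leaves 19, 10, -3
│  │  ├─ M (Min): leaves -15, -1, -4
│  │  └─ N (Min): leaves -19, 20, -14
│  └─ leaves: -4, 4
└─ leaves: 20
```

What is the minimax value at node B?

-15

D: min(7, 11, -15) = -15
E: min(-20, 1, -12) = -20
F: min(2, -18, 14) = -18
C: max(-15, -20, -18) = -15
H: min(13, -17, -16) = -17
I: min(-19, 10, 7) = -19
G: max(-17, -19, -8) = -8
B: min(-15, -8, -8) = -15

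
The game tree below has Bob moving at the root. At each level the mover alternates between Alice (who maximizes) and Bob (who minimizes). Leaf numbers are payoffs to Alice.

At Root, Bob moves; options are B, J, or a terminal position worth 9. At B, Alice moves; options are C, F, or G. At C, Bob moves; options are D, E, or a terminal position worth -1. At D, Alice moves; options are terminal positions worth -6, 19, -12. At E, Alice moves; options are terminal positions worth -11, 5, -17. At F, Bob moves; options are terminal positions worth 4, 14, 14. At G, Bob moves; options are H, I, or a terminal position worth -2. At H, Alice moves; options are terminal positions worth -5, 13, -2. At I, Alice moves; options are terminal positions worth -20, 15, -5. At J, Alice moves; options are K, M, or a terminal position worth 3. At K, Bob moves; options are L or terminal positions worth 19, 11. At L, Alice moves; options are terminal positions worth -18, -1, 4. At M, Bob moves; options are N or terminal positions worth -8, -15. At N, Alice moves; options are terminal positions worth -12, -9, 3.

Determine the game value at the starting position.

4

D (Alice): max(-6, 19, -12) = 19
E (Alice): max(-11, 5, -17) = 5
C (Bob): min(19, 5, -1) = -1
F (Bob): min(4, 14, 14) = 4
H (Alice): max(-5, 13, -2) = 13
I (Alice): max(-20, 15, -5) = 15
G (Bob): min(13, 15, -2) = -2
B (Alice): max(-1, 4, -2) = 4
L (Alice): max(-18, -1, 4) = 4
K (Bob): min(4, 19, 11) = 4
N (Alice): max(-12, -9, 3) = 3
M (Bob): min(3, -8, -15) = -15
J (Alice): max(4, -15, 3) = 4
Root (Bob): min(4, 4, 9) = 4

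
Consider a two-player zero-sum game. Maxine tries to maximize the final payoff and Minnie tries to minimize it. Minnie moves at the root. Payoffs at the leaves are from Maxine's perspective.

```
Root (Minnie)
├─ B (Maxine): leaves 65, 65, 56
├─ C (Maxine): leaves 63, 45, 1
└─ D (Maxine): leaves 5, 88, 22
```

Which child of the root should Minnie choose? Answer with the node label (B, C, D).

B (Maxine): max(65, 65, 56) = 65
C (Maxine): max(63, 45, 1) = 63
D (Maxine): max(5, 88, 22) = 88
Root (Minnie): min(65, 63, 88) = 63
Minnie picks the child with the lowest value: C (value 63).

C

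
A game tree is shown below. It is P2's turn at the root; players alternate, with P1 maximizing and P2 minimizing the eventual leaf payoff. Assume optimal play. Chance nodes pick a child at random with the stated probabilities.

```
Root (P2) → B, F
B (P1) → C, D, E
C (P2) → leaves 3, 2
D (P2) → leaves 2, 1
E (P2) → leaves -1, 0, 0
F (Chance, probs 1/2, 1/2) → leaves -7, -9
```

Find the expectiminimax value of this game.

-8

C (P2): min(3, 2) = 2
D (P2): min(2, 1) = 1
E (P2): min(-1, 0, 0) = -1
B (P1): max(2, 1, -1) = 2
F (Chance): 1/2·-7 + 1/2·-9 = -8
Root (P2): min(2, -8) = -8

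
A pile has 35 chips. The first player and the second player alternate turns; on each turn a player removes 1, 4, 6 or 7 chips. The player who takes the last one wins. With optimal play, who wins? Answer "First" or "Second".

First

Positions where the player to move wins (W) vs loses (L):
i:   0  1  2  3  4  5  6  7  8  9 10 11 12 13 14 15 16 17 18 19 20 21 22 23 24 25 26 27 28 29 30 31 32 33 34 35
     L  W  L  W  W  L  W  W  W  W  L  W  W  L  W  L  W  W  L  W  W  W  W  L  W  W  L  W  L  W  W  L  W  W  W  W
Position 35 is W, so the first player wins.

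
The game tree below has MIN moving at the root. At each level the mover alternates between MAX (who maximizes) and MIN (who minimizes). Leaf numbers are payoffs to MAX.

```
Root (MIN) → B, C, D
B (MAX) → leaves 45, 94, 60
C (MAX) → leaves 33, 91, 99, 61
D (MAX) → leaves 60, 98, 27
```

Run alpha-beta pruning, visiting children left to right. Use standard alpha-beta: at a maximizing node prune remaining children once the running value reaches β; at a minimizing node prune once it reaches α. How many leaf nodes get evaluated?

B [α=-∞,β=+∞]: v=94
C [α=-∞,β=94]: v=99 after child 3 ≥ β → β-cutoff, skip 1
D [α=-∞,β=94]: v=98 after child 2 ≥ β → β-cutoff, skip 1
Root [α=-∞,β=+∞]: v=94
Leaves evaluated: 8 of 10.

8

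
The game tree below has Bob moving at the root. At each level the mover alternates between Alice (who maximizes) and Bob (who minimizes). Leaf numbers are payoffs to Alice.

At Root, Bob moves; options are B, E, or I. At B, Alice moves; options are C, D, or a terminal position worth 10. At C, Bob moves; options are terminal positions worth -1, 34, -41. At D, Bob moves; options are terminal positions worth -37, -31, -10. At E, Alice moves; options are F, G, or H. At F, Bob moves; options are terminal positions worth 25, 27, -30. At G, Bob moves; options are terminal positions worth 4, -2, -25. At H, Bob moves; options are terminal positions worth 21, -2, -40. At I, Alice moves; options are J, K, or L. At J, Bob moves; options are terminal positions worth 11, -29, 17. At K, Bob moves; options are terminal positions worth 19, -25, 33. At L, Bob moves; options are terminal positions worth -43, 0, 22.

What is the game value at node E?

-25

F: min(25, 27, -30) = -30
G: min(4, -2, -25) = -25
H: min(21, -2, -40) = -40
E: max(-30, -25, -40) = -25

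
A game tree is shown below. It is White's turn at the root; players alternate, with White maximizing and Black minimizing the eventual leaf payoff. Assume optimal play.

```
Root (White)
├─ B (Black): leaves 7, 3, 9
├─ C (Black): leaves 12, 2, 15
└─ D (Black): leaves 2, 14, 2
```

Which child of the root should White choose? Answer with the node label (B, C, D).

B (Black): min(7, 3, 9) = 3
C (Black): min(12, 2, 15) = 2
D (Black): min(2, 14, 2) = 2
Root (White): max(3, 2, 2) = 3
White picks the child with the highest value: B (value 3).

B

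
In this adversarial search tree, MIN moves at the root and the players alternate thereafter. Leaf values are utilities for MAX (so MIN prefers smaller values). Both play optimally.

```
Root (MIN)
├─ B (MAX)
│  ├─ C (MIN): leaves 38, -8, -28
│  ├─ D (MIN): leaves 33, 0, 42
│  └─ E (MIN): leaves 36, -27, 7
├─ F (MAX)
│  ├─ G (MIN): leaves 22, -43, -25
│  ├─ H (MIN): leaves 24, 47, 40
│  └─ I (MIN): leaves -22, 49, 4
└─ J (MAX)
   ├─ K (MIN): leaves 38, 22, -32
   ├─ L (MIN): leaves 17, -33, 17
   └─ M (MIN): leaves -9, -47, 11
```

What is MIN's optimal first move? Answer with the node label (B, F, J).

C (MIN): min(38, -8, -28) = -28
D (MIN): min(33, 0, 42) = 0
E (MIN): min(36, -27, 7) = -27
B (MAX): max(-28, 0, -27) = 0
G (MIN): min(22, -43, -25) = -43
H (MIN): min(24, 47, 40) = 24
I (MIN): min(-22, 49, 4) = -22
F (MAX): max(-43, 24, -22) = 24
K (MIN): min(38, 22, -32) = -32
L (MIN): min(17, -33, 17) = -33
M (MIN): min(-9, -47, 11) = -47
J (MAX): max(-32, -33, -47) = -32
Root (MIN): min(0, 24, -32) = -32
MIN picks the child with the lowest value: J (value -32).

J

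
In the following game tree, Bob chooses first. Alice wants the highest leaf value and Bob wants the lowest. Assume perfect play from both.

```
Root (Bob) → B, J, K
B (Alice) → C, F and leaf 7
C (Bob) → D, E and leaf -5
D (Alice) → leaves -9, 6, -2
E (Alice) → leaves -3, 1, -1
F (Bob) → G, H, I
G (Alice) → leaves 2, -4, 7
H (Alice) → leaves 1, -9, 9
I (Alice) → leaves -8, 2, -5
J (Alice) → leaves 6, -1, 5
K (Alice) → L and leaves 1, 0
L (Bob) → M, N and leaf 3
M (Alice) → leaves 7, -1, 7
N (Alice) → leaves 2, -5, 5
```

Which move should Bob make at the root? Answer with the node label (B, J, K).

K

D (Alice): max(-9, 6, -2) = 6
E (Alice): max(-3, 1, -1) = 1
C (Bob): min(6, 1, -5) = -5
G (Alice): max(2, -4, 7) = 7
H (Alice): max(1, -9, 9) = 9
I (Alice): max(-8, 2, -5) = 2
F (Bob): min(7, 9, 2) = 2
B (Alice): max(-5, 2, 7) = 7
J (Alice): max(6, -1, 5) = 6
M (Alice): max(7, -1, 7) = 7
N (Alice): max(2, -5, 5) = 5
L (Bob): min(7, 5, 3) = 3
K (Alice): max(3, 1, 0) = 3
Root (Bob): min(7, 6, 3) = 3
Bob picks the child with the lowest value: K (value 3).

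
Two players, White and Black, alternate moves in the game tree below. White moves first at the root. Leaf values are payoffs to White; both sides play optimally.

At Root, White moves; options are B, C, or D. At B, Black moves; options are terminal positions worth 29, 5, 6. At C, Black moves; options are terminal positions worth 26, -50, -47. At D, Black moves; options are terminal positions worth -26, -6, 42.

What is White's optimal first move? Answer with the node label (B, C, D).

B

B (Black): min(29, 5, 6) = 5
C (Black): min(26, -50, -47) = -50
D (Black): min(-26, -6, 42) = -26
Root (White): max(5, -50, -26) = 5
White picks the child with the highest value: B (value 5).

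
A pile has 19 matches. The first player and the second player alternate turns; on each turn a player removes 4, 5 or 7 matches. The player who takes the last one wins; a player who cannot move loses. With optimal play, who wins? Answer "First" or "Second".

First

W/L table (W = player to move can force a win):
i:   0  1  2  3  4  5  6  7  8  9 10 11 12 13 14 15 16 17 18 19
     L  L  L  L  W  W  W  W  W  W  W  L  L  L  L  W  W  W  W  W
Position 19 is W, so the first player wins.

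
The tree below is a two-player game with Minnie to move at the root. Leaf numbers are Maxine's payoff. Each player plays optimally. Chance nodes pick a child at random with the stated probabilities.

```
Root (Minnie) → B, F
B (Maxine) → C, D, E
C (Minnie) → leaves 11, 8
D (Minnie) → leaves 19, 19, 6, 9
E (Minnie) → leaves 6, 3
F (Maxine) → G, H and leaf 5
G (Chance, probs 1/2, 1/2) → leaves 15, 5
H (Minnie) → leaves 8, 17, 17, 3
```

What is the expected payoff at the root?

C (Minnie): min(11, 8) = 8
D (Minnie): min(19, 19, 6, 9) = 6
E (Minnie): min(6, 3) = 3
B (Maxine): max(8, 6, 3) = 8
G (Chance): 1/2·15 + 1/2·5 = 10
H (Minnie): min(8, 17, 17, 3) = 3
F (Maxine): max(10, 3, 5) = 10
Root (Minnie): min(8, 10) = 8

8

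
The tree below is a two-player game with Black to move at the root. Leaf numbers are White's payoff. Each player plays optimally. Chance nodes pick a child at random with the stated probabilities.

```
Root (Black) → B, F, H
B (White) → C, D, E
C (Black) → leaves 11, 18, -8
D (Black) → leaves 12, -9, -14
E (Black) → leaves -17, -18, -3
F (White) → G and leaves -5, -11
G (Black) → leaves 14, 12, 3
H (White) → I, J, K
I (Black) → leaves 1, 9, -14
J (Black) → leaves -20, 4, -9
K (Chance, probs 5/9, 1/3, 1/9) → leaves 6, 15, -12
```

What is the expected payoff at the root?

C (Black): min(11, 18, -8) = -8
D (Black): min(12, -9, -14) = -14
E (Black): min(-17, -18, -3) = -18
B (White): max(-8, -14, -18) = -8
G (Black): min(14, 12, 3) = 3
F (White): max(3, -5, -11) = 3
I (Black): min(1, 9, -14) = -14
J (Black): min(-20, 4, -9) = -20
K (Chance): 5/9·6 + 1/3·15 + 1/9·-12 = 7
H (White): max(-14, -20, 7) = 7
Root (Black): min(-8, 3, 7) = -8

-8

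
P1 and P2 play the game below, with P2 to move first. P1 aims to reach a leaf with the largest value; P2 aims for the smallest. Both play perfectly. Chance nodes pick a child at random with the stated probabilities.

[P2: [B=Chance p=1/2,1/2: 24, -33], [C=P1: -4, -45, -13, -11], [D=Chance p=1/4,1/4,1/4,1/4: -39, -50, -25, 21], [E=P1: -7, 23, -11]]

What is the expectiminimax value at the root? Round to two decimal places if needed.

-23.25

B (Chance): 1/2·24 + 1/2·-33 = -4.5
C (P1): max(-4, -45, -13, -11) = -4
D (Chance): 1/4·-39 + 1/4·-50 + 1/4·-25 + 1/4·21 = -23.25
E (P1): max(-7, 23, -11) = 23
Root (P2): min(-4.5, -4, -23.25, 23) = -23.25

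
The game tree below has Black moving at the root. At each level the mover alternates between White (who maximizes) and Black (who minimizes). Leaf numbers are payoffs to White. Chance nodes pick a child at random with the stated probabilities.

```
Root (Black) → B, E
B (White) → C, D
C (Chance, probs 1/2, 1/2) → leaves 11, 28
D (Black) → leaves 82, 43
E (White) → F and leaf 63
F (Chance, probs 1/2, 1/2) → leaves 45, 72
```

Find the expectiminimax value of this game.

C (Chance): 1/2·11 + 1/2·28 = 19.5
D (Black): min(82, 43) = 43
B (White): max(19.5, 43) = 43
F (Chance): 1/2·45 + 1/2·72 = 58.5
E (White): max(58.5, 63) = 63
Root (Black): min(43, 63) = 43

43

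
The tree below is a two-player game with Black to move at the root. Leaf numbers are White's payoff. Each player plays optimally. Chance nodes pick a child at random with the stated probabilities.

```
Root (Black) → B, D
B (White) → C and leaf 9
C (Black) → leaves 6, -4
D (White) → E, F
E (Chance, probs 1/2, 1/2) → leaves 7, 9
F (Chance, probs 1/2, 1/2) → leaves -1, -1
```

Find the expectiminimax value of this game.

C (Black): min(6, -4) = -4
B (White): max(-4, 9) = 9
E (Chance): 1/2·7 + 1/2·9 = 8
F (Chance): 1/2·-1 + 1/2·-1 = -1
D (White): max(8, -1) = 8
Root (Black): min(9, 8) = 8

8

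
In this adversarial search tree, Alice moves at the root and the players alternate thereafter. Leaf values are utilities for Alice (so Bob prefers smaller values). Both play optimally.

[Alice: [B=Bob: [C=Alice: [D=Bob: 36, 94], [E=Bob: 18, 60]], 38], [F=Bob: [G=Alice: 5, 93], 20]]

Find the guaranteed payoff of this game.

D (Bob): min(36, 94) = 36
E (Bob): min(18, 60) = 18
C (Alice): max(36, 18) = 36
B (Bob): min(36, 38) = 36
G (Alice): max(5, 93) = 93
F (Bob): min(93, 20) = 20
Root (Alice): max(36, 20) = 36

36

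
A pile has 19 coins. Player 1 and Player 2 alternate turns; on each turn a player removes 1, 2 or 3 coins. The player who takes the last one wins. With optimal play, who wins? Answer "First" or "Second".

Positions where the player to move wins (W) vs loses (L):
i:   0  1  2  3  4  5  6  7  8  9 10 11 12 13 14 15 16 17 18 19
     L  W  W  W  L  W  W  W  L  W  W  W  L  W  W  W  L  W  W  W
Position 19 is W, so the first player wins.

First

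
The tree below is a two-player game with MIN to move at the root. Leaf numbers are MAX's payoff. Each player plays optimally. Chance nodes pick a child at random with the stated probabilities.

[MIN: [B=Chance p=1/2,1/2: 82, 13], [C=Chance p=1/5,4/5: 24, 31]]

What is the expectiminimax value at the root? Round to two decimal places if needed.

B (Chance): 1/2·82 + 1/2·13 = 47.5
C (Chance): 1/5·24 + 4/5·31 = 29.6
Root (MIN): min(47.5, 29.6) = 29.6

29.6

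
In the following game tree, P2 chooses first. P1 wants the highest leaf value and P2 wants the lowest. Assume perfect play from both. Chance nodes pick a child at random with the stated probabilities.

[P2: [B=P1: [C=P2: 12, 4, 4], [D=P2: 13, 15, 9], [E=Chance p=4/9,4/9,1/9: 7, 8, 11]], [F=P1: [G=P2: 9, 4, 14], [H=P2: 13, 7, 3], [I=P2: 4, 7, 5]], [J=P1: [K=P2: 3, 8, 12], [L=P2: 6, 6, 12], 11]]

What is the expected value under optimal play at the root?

C (P2): min(12, 4, 4) = 4
D (P2): min(13, 15, 9) = 9
E (Chance): 4/9·7 + 4/9·8 + 1/9·11 = 7.89
B (P1): max(4, 9, 7.89) = 9
G (P2): min(9, 4, 14) = 4
H (P2): min(13, 7, 3) = 3
I (P2): min(4, 7, 5) = 4
F (P1): max(4, 3, 4) = 4
K (P2): min(3, 8, 12) = 3
L (P2): min(6, 6, 12) = 6
J (P1): max(3, 6, 11) = 11
Root (P2): min(9, 4, 11) = 4

4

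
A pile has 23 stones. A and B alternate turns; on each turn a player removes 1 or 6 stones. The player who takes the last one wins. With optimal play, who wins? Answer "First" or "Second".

Second

Compute winning (W) and losing (L) positions by backward induction:
i:   0  1  2  3  4  5  6  7  8  9 10 11 12 13 14 15 16 17 18 19 20 21 22 23
     L  W  L  W  L  W  W  L  W  L  W  L  W  W  L  W  L  W  L  W  W  L  W  L
Position 23 is L, so the second player wins.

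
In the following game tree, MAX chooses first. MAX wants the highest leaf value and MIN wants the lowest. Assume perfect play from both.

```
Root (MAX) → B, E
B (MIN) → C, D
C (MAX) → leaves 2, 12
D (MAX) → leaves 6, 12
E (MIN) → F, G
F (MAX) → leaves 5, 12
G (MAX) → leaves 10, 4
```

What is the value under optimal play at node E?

F: max(5, 12) = 12
G: max(10, 4) = 10
E: min(12, 10) = 10

10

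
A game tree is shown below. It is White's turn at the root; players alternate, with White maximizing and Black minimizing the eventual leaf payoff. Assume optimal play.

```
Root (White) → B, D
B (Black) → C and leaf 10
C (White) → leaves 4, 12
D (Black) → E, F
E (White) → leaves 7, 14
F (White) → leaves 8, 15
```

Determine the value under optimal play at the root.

C (White): max(4, 12) = 12
B (Black): min(12, 10) = 10
E (White): max(7, 14) = 14
F (White): max(8, 15) = 15
D (Black): min(14, 15) = 14
Root (White): max(10, 14) = 14

14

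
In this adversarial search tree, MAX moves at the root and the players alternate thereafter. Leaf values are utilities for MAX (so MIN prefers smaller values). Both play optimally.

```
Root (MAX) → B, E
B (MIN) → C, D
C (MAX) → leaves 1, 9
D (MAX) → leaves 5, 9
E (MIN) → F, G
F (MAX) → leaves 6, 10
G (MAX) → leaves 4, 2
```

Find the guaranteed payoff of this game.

C (MAX): max(1, 9) = 9
D (MAX): max(5, 9) = 9
B (MIN): min(9, 9) = 9
F (MAX): max(6, 10) = 10
G (MAX): max(4, 2) = 4
E (MIN): min(10, 4) = 4
Root (MAX): max(9, 4) = 9

9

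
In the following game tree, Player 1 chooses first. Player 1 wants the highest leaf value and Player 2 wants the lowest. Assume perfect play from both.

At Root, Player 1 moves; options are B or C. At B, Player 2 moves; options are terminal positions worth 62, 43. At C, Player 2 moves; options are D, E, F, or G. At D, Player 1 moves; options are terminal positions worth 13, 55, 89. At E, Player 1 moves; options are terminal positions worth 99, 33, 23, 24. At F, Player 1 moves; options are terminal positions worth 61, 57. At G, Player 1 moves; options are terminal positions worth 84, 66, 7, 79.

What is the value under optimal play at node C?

D: max(13, 55, 89) = 89
E: max(99, 33, 23, 24) = 99
F: max(61, 57) = 61
G: max(84, 66, 7, 79) = 84
C: min(89, 99, 61, 84) = 61

61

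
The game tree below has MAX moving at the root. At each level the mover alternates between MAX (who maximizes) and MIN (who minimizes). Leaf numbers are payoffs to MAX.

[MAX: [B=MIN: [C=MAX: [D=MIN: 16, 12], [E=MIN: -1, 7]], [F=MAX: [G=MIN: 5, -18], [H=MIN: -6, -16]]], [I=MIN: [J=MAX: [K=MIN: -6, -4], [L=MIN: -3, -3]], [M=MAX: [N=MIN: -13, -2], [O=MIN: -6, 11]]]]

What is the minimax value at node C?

12

D: min(16, 12) = 12
E: min(-1, 7) = -1
C: max(12, -1) = 12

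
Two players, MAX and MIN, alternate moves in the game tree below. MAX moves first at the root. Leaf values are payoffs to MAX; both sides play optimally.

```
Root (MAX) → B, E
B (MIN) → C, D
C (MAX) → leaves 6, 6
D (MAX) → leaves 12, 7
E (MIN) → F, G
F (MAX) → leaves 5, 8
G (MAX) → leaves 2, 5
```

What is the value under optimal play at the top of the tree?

C (MAX): max(6, 6) = 6
D (MAX): max(12, 7) = 12
B (MIN): min(6, 12) = 6
F (MAX): max(5, 8) = 8
G (MAX): max(2, 5) = 5
E (MIN): min(8, 5) = 5
Root (MAX): max(6, 5) = 6

6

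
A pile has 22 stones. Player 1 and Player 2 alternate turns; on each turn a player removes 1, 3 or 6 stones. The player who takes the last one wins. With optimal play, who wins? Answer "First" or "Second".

Second

Positions where the player to move wins (W) vs loses (L):
i:   0  1  2  3  4  5  6  7  8  9 10 11 12 13 14 15 16 17 18 19 20 21 22
     L  W  L  W  L  W  W  W  W  L  W  L  W  L  W  W  W  W  L  W  L  W  L
Position 22 is L, so the second player wins.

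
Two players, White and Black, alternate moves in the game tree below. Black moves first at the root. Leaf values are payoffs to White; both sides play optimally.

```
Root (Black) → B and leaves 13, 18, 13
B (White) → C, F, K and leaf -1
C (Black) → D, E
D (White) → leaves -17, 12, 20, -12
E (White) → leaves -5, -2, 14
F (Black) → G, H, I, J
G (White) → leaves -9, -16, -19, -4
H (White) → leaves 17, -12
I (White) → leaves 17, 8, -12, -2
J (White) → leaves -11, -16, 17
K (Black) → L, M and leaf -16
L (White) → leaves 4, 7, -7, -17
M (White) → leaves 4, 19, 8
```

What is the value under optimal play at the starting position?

13

D (White): max(-17, 12, 20, -12) = 20
E (White): max(-5, -2, 14) = 14
C (Black): min(20, 14) = 14
G (White): max(-9, -16, -19, -4) = -4
H (White): max(17, -12) = 17
I (White): max(17, 8, -12, -2) = 17
J (White): max(-11, -16, 17) = 17
F (Black): min(-4, 17, 17, 17) = -4
L (White): max(4, 7, -7, -17) = 7
M (White): max(4, 19, 8) = 19
K (Black): min(7, 19, -16) = -16
B (White): max(14, -4, -16, -1) = 14
Root (Black): min(14, 13, 18, 13) = 13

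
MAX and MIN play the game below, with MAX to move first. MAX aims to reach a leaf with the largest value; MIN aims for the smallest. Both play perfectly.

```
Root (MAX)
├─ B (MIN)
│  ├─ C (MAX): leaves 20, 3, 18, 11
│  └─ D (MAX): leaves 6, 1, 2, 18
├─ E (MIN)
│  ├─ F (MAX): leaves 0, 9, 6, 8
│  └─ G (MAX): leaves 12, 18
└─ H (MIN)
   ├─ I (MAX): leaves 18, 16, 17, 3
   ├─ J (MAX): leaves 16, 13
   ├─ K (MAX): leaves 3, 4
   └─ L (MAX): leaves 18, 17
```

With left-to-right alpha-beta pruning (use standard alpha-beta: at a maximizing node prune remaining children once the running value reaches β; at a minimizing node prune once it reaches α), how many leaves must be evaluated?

C [α=-∞,β=+∞]: v=20
D [α=-∞,β=20]: v=18
B [α=-∞,β=+∞]: v=18
F [α=18,β=+∞]: v=9
E [α=18,β=+∞]: v=9 after child 1 ≤ α → α-cutoff, skip 1
I [α=18,β=+∞]: v=18
H [α=18,β=+∞]: v=18 after child 1 ≤ α → α-cutoff, skip 3
Root [α=-∞,β=+∞]: v=18
Leaves evaluated: 16 of 24.

16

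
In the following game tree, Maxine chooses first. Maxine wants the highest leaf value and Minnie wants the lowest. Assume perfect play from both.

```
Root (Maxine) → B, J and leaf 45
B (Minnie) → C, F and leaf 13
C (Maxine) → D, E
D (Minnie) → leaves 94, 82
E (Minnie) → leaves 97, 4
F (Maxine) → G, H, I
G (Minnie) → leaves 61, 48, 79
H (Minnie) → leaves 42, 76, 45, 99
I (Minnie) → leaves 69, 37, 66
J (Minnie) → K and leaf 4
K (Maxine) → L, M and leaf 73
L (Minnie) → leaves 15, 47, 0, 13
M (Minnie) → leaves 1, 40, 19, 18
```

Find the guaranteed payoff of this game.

D (Minnie): min(94, 82) = 82
E (Minnie): min(97, 4) = 4
C (Maxine): max(82, 4) = 82
G (Minnie): min(61, 48, 79) = 48
H (Minnie): min(42, 76, 45, 99) = 42
I (Minnie): min(69, 37, 66) = 37
F (Maxine): max(48, 42, 37) = 48
B (Minnie): min(82, 48, 13) = 13
L (Minnie): min(15, 47, 0, 13) = 0
M (Minnie): min(1, 40, 19, 18) = 1
K (Maxine): max(0, 1, 73) = 73
J (Minnie): min(73, 4) = 4
Root (Maxine): max(13, 4, 45) = 45

45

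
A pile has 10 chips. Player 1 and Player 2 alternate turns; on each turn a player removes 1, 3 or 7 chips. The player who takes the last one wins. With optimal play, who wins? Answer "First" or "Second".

Compute winning (W) and losing (L) positions by backward induction:
i:   0  1  2  3  4  5  6  7  8  9 10
     L  W  L  W  L  W  L  W  L  W  L
Position 10 is L, so the second player wins.

Second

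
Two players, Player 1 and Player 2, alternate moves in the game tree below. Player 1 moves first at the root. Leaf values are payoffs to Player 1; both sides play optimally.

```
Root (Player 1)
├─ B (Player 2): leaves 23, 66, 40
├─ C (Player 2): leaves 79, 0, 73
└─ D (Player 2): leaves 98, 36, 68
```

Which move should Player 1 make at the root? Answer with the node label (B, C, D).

D

B (Player 2): min(23, 66, 40) = 23
C (Player 2): min(79, 0, 73) = 0
D (Player 2): min(98, 36, 68) = 36
Root (Player 1): max(23, 0, 36) = 36
Player 1 picks the child with the highest value: D (value 36).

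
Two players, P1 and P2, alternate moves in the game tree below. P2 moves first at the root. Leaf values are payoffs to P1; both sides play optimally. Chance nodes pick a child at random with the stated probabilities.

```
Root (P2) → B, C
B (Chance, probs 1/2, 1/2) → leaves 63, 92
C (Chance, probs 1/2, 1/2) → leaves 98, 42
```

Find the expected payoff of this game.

B (Chance): 1/2·63 + 1/2·92 = 77.5
C (Chance): 1/2·98 + 1/2·42 = 70
Root (P2): min(77.5, 70) = 70

70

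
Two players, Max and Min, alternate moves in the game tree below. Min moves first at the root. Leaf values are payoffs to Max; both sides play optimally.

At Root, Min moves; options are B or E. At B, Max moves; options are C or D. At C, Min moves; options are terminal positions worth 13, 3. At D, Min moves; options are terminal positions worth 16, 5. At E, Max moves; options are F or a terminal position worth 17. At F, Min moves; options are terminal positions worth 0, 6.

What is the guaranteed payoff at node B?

C: min(13, 3) = 3
D: min(16, 5) = 5
B: max(3, 5) = 5

5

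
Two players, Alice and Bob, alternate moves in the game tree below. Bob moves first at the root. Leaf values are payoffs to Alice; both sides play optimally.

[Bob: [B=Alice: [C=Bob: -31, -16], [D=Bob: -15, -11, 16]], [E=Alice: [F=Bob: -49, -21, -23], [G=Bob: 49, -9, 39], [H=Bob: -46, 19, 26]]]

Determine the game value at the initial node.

C (Bob): min(-31, -16) = -31
D (Bob): min(-15, -11, 16) = -15
B (Alice): max(-31, -15) = -15
F (Bob): min(-49, -21, -23) = -49
G (Bob): min(49, -9, 39) = -9
H (Bob): min(-46, 19, 26) = -46
E (Alice): max(-49, -9, -46) = -9
Root (Bob): min(-15, -9) = -15

-15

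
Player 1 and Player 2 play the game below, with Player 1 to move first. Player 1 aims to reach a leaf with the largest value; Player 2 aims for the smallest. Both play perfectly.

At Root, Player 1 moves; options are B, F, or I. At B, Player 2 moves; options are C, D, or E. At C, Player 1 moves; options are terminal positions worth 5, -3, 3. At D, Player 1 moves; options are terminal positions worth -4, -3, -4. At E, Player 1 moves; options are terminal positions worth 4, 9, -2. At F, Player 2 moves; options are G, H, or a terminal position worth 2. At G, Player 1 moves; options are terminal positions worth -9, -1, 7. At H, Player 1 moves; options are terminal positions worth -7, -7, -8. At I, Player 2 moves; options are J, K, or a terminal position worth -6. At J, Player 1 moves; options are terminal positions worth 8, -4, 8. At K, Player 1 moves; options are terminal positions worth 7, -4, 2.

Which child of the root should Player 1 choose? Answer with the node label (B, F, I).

B

C (Player 1): max(5, -3, 3) = 5
D (Player 1): max(-4, -3, -4) = -3
E (Player 1): max(4, 9, -2) = 9
B (Player 2): min(5, -3, 9) = -3
G (Player 1): max(-9, -1, 7) = 7
H (Player 1): max(-7, -7, -8) = -7
F (Player 2): min(7, -7, 2) = -7
J (Player 1): max(8, -4, 8) = 8
K (Player 1): max(7, -4, 2) = 7
I (Player 2): min(8, 7, -6) = -6
Root (Player 1): max(-3, -7, -6) = -3
Player 1 picks the child with the highest value: B (value -3).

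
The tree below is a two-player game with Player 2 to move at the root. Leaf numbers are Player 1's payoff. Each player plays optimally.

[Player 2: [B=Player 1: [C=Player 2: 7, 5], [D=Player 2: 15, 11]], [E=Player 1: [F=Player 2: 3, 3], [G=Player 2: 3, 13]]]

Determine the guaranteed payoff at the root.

C (Player 2): min(7, 5) = 5
D (Player 2): min(15, 11) = 11
B (Player 1): max(5, 11) = 11
F (Player 2): min(3, 3) = 3
G (Player 2): min(3, 13) = 3
E (Player 1): max(3, 3) = 3
Root (Player 2): min(11, 3) = 3

3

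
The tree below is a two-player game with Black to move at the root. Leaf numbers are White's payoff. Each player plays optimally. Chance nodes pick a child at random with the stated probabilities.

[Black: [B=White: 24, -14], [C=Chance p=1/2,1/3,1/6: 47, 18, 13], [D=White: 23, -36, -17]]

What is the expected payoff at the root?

23

B (White): max(24, -14) = 24
C (Chance): 1/2·47 + 1/3·18 + 1/6·13 = 31.67
D (White): max(23, -36, -17) = 23
Root (Black): min(24, 31.67, 23) = 23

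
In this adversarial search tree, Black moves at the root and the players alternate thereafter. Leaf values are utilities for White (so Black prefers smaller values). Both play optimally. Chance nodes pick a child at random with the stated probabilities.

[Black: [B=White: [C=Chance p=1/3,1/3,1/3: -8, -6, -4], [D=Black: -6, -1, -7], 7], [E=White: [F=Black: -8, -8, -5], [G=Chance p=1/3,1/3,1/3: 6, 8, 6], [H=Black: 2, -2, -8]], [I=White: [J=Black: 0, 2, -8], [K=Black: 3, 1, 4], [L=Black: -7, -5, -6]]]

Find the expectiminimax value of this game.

C (Chance): 1/3·-8 + 1/3·-6 + 1/3·-4 = -6
D (Black): min(-6, -1, -7) = -7
B (White): max(-6, -7, 7) = 7
F (Black): min(-8, -8, -5) = -8
G (Chance): 1/3·6 + 1/3·8 + 1/3·6 = 6.67
H (Black): min(2, -2, -8) = -8
E (White): max(-8, 6.67, -8) = 6.67
J (Black): min(0, 2, -8) = -8
K (Black): min(3, 1, 4) = 1
L (Black): min(-7, -5, -6) = -7
I (White): max(-8, 1, -7) = 1
Root (Black): min(7, 6.67, 1) = 1

1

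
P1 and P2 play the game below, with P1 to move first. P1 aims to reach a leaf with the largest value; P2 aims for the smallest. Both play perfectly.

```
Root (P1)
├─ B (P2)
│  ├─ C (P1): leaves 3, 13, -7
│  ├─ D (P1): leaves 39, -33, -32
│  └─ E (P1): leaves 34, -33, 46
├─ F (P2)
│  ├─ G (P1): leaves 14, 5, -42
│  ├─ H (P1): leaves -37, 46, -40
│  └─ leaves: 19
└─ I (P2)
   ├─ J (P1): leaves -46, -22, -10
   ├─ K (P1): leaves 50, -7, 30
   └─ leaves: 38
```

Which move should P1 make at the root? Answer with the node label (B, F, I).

F

C (P1): max(3, 13, -7) = 13
D (P1): max(39, -33, -32) = 39
E (P1): max(34, -33, 46) = 46
B (P2): min(13, 39, 46) = 13
G (P1): max(14, 5, -42) = 14
H (P1): max(-37, 46, -40) = 46
F (P2): min(14, 46, 19) = 14
J (P1): max(-46, -22, -10) = -10
K (P1): max(50, -7, 30) = 50
I (P2): min(-10, 50, 38) = -10
Root (P1): max(13, 14, -10) = 14
P1 picks the child with the highest value: F (value 14).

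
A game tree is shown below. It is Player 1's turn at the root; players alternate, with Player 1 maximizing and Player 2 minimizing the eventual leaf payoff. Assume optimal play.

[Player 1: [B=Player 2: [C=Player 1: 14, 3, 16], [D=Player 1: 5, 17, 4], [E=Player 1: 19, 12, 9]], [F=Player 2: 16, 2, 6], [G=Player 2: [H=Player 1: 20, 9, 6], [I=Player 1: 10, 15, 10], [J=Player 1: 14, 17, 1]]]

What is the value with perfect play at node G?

H: max(20, 9, 6) = 20
I: max(10, 15, 10) = 15
J: max(14, 17, 1) = 17
G: min(20, 15, 17) = 15

15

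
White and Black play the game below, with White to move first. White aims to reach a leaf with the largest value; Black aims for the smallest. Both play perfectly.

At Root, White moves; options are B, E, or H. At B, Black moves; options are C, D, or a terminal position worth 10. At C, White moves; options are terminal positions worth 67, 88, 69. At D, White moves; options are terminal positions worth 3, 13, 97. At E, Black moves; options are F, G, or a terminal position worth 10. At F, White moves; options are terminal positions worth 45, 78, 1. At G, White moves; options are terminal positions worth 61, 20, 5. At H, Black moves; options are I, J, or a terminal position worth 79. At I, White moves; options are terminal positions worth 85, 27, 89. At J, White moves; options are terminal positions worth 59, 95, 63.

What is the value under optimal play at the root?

79

C (White): max(67, 88, 69) = 88
D (White): max(3, 13, 97) = 97
B (Black): min(88, 97, 10) = 10
F (White): max(45, 78, 1) = 78
G (White): max(61, 20, 5) = 61
E (Black): min(78, 61, 10) = 10
I (White): max(85, 27, 89) = 89
J (White): max(59, 95, 63) = 95
H (Black): min(89, 95, 79) = 79
Root (White): max(10, 10, 79) = 79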